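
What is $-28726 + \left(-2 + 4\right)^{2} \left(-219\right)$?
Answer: $-29602$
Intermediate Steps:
$-28726 + \left(-2 + 4\right)^{2} \left(-219\right) = -28726 + 2^{2} \left(-219\right) = -28726 + 4 \left(-219\right) = -28726 - 876 = -29602$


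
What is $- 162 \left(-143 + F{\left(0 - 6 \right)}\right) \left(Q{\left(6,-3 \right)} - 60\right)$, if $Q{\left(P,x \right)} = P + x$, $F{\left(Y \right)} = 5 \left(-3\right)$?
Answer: $-1458972$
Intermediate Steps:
$F{\left(Y \right)} = -15$
$- 162 \left(-143 + F{\left(0 - 6 \right)}\right) \left(Q{\left(6,-3 \right)} - 60\right) = - 162 \left(-143 - 15\right) \left(\left(6 - 3\right) - 60\right) = - 162 \left(- 158 \left(3 - 60\right)\right) = - 162 \left(\left(-158\right) \left(-57\right)\right) = \left(-162\right) 9006 = -1458972$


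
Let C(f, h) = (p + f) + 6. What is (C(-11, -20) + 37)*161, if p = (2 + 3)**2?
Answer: 9177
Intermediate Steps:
p = 25 (p = 5**2 = 25)
C(f, h) = 31 + f (C(f, h) = (25 + f) + 6 = 31 + f)
(C(-11, -20) + 37)*161 = ((31 - 11) + 37)*161 = (20 + 37)*161 = 57*161 = 9177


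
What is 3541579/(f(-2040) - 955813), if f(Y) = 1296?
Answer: -3541579/954517 ≈ -3.7103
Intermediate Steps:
3541579/(f(-2040) - 955813) = 3541579/(1296 - 955813) = 3541579/(-954517) = 3541579*(-1/954517) = -3541579/954517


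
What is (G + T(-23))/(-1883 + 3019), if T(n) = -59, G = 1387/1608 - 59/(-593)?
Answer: -55341733/1083225984 ≈ -0.051090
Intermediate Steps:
G = 917363/953544 (G = 1387*(1/1608) - 59*(-1/593) = 1387/1608 + 59/593 = 917363/953544 ≈ 0.96206)
(G + T(-23))/(-1883 + 3019) = (917363/953544 - 59)/(-1883 + 3019) = -55341733/953544/1136 = -55341733/953544*1/1136 = -55341733/1083225984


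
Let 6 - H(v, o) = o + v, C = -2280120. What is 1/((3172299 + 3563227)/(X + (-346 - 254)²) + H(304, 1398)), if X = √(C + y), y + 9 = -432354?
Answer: 3*(-43*√163 + 120000*I)/(2*(-301912237*I + 109392*√163)) ≈ -0.0005962 + 3.0425e-8*I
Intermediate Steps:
y = -432363 (y = -9 - 432354 = -432363)
H(v, o) = 6 - o - v (H(v, o) = 6 - (o + v) = 6 + (-o - v) = 6 - o - v)
X = 129*I*√163 (X = √(-2280120 - 432363) = √(-2712483) = 129*I*√163 ≈ 1647.0*I)
1/((3172299 + 3563227)/(X + (-346 - 254)²) + H(304, 1398)) = 1/((3172299 + 3563227)/(129*I*√163 + (-346 - 254)²) + (6 - 1*1398 - 1*304)) = 1/(6735526/(129*I*√163 + (-600)²) + (6 - 1398 - 304)) = 1/(6735526/(129*I*√163 + 360000) - 1696) = 1/(6735526/(360000 + 129*I*√163) - 1696) = 1/(-1696 + 6735526/(360000 + 129*I*√163))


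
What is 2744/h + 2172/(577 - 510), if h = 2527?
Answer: 810356/24187 ≈ 33.504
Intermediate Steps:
2744/h + 2172/(577 - 510) = 2744/2527 + 2172/(577 - 510) = 2744*(1/2527) + 2172/67 = 392/361 + 2172*(1/67) = 392/361 + 2172/67 = 810356/24187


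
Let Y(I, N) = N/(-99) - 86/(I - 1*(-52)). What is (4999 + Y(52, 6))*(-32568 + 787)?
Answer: -272578041341/1716 ≈ -1.5884e+8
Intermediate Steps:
Y(I, N) = -86/(52 + I) - N/99 (Y(I, N) = N*(-1/99) - 86/(I + 52) = -N/99 - 86/(52 + I) = -86/(52 + I) - N/99)
(4999 + Y(52, 6))*(-32568 + 787) = (4999 + (-8514 - 52*6 - 1*52*6)/(99*(52 + 52)))*(-32568 + 787) = (4999 + (1/99)*(-8514 - 312 - 312)/104)*(-31781) = (4999 + (1/99)*(1/104)*(-9138))*(-31781) = (4999 - 1523/1716)*(-31781) = (8576761/1716)*(-31781) = -272578041341/1716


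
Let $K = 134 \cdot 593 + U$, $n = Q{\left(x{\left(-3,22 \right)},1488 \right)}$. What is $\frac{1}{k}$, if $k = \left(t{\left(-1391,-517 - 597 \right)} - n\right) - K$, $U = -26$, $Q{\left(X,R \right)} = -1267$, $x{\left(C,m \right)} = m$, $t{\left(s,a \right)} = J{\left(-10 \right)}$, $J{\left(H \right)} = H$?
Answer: $- \frac{1}{78179} \approx -1.2791 \cdot 10^{-5}$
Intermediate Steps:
$t{\left(s,a \right)} = -10$
$n = -1267$
$K = 79436$ ($K = 134 \cdot 593 - 26 = 79462 - 26 = 79436$)
$k = -78179$ ($k = \left(-10 - -1267\right) - 79436 = \left(-10 + 1267\right) - 79436 = 1257 - 79436 = -78179$)
$\frac{1}{k} = \frac{1}{-78179} = - \frac{1}{78179}$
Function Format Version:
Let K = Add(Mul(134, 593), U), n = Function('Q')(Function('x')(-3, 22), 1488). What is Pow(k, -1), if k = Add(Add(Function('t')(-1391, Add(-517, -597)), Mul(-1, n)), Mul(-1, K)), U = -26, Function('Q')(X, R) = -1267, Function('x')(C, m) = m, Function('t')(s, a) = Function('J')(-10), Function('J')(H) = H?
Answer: Rational(-1, 78179) ≈ -1.2791e-5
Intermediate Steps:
Function('t')(s, a) = -10
n = -1267
K = 79436 (K = Add(Mul(134, 593), -26) = Add(79462, -26) = 79436)
k = -78179 (k = Add(Add(-10, Mul(-1, -1267)), Mul(-1, 79436)) = Add(Add(-10, 1267), -79436) = Add(1257, -79436) = -78179)
Pow(k, -1) = Pow(-78179, -1) = Rational(-1, 78179)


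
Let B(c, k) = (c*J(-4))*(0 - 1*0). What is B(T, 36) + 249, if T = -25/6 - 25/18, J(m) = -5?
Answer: 249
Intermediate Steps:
T = -50/9 (T = -25*⅙ - 25*1/18 = -25/6 - 25/18 = -50/9 ≈ -5.5556)
B(c, k) = 0 (B(c, k) = (c*(-5))*(0 - 1*0) = (-5*c)*(0 + 0) = -5*c*0 = 0)
B(T, 36) + 249 = 0 + 249 = 249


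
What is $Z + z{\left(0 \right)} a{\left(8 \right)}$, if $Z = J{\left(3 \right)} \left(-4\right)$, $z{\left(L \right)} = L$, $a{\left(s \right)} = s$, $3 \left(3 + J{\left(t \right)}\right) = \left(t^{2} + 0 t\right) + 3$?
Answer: $-4$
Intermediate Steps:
$J{\left(t \right)} = -2 + \frac{t^{2}}{3}$ ($J{\left(t \right)} = -3 + \frac{\left(t^{2} + 0 t\right) + 3}{3} = -3 + \frac{\left(t^{2} + 0\right) + 3}{3} = -3 + \frac{t^{2} + 3}{3} = -3 + \frac{3 + t^{2}}{3} = -3 + \left(1 + \frac{t^{2}}{3}\right) = -2 + \frac{t^{2}}{3}$)
$Z = -4$ ($Z = \left(-2 + \frac{3^{2}}{3}\right) \left(-4\right) = \left(-2 + \frac{1}{3} \cdot 9\right) \left(-4\right) = \left(-2 + 3\right) \left(-4\right) = 1 \left(-4\right) = -4$)
$Z + z{\left(0 \right)} a{\left(8 \right)} = -4 + 0 \cdot 8 = -4 + 0 = -4$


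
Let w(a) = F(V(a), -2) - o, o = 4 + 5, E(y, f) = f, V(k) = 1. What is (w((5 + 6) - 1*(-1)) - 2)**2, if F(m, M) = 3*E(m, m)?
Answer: 64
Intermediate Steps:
F(m, M) = 3*m
o = 9
w(a) = -6 (w(a) = 3*1 - 1*9 = 3 - 9 = -6)
(w((5 + 6) - 1*(-1)) - 2)**2 = (-6 - 2)**2 = (-8)**2 = 64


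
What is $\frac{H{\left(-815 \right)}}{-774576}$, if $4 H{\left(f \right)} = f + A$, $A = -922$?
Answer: $\frac{193}{344256} \approx 0.00056063$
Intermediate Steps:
$H{\left(f \right)} = - \frac{461}{2} + \frac{f}{4}$ ($H{\left(f \right)} = \frac{f - 922}{4} = \frac{-922 + f}{4} = - \frac{461}{2} + \frac{f}{4}$)
$\frac{H{\left(-815 \right)}}{-774576} = \frac{- \frac{461}{2} + \frac{1}{4} \left(-815\right)}{-774576} = \left(- \frac{461}{2} - \frac{815}{4}\right) \left(- \frac{1}{774576}\right) = \left(- \frac{1737}{4}\right) \left(- \frac{1}{774576}\right) = \frac{193}{344256}$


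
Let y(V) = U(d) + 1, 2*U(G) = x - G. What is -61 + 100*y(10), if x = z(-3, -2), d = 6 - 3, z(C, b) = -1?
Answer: -161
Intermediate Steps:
d = 3
x = -1
U(G) = -½ - G/2 (U(G) = (-1 - G)/2 = -½ - G/2)
y(V) = -1 (y(V) = (-½ - ½*3) + 1 = (-½ - 3/2) + 1 = -2 + 1 = -1)
-61 + 100*y(10) = -61 + 100*(-1) = -61 - 100 = -161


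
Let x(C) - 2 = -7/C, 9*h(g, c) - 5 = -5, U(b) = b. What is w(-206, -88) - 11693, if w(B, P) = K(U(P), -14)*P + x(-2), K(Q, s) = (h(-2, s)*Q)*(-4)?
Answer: -23375/2 ≈ -11688.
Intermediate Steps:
h(g, c) = 0 (h(g, c) = 5/9 + (⅑)*(-5) = 5/9 - 5/9 = 0)
x(C) = 2 - 7/C
K(Q, s) = 0 (K(Q, s) = (0*Q)*(-4) = 0*(-4) = 0)
w(B, P) = 11/2 (w(B, P) = 0*P + (2 - 7/(-2)) = 0 + (2 - 7*(-½)) = 0 + (2 + 7/2) = 0 + 11/2 = 11/2)
w(-206, -88) - 11693 = 11/2 - 11693 = -23375/2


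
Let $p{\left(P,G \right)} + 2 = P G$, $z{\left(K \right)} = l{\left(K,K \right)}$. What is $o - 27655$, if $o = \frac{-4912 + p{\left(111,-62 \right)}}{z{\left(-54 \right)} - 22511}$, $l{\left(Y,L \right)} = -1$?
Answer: $- \frac{51879797}{1876} \approx -27654.0$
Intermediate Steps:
$z{\left(K \right)} = -1$
$p{\left(P,G \right)} = -2 + G P$ ($p{\left(P,G \right)} = -2 + P G = -2 + G P$)
$o = \frac{983}{1876}$ ($o = \frac{-4912 - 6884}{-1 - 22511} = \frac{-4912 - 6884}{-22512} = \left(-4912 - 6884\right) \left(- \frac{1}{22512}\right) = \left(-11796\right) \left(- \frac{1}{22512}\right) = \frac{983}{1876} \approx 0.52399$)
$o - 27655 = \frac{983}{1876} - 27655 = - \frac{51879797}{1876}$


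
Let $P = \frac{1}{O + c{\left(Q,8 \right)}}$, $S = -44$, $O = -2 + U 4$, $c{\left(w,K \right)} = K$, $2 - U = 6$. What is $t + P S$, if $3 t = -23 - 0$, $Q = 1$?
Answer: $- \frac{49}{15} \approx -3.2667$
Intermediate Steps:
$U = -4$ ($U = 2 - 6 = -4$)
$O = -18$ ($O = -2 - 16 = -18$)
$t = - \frac{23}{3}$ ($t = \frac{-23 - 0}{3} = \frac{-23 + 0}{3} = \frac{1}{3} \left(-23\right) = - \frac{23}{3} \approx -7.6667$)
$P = - \frac{1}{10}$ ($P = \frac{1}{-18 + 8} = \frac{1}{-10} = - \frac{1}{10} \approx -0.1$)
$t + P S = - \frac{23}{3} - - \frac{22}{5} = - \frac{23}{3} + \frac{22}{5} = - \frac{49}{15}$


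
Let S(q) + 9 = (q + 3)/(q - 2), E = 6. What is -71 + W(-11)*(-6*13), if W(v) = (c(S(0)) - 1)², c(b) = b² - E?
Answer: -6652759/8 ≈ -8.3160e+5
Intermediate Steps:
S(q) = -9 + (3 + q)/(-2 + q) (S(q) = -9 + (q + 3)/(q - 2) = -9 + (3 + q)/(-2 + q))
c(b) = -6 + b² (c(b) = b² - 1*6 = b² - 6 = -6 + b²)
W(v) = 170569/16 (W(v) = ((-6 + ((21 - 8*0)/(-2 + 0))²) - 1)² = ((-6 + ((21 + 0)/(-2))²) - 1)² = ((-6 + (-½*21)²) - 1)² = ((-6 + (-21/2)²) - 1)² = ((-6 + 441/4) - 1)² = (417/4 - 1)² = (413/4)² = 170569/16)
-71 + W(-11)*(-6*13) = -71 + 170569*(-6*13)/16 = -71 + (170569/16)*(-78) = -71 - 6652191/8 = -6652759/8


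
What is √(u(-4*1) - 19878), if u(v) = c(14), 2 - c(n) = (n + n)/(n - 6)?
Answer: I*√79518/2 ≈ 140.99*I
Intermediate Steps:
c(n) = 2 - 2*n/(-6 + n) (c(n) = 2 - (n + n)/(n - 6) = 2 - 2*n/(-6 + n))
u(v) = -3/2 (u(v) = -12/(-6 + 14) = -12/8 = -12*⅛ = -3/2)
√(u(-4*1) - 19878) = √(-3/2 - 19878) = √(-39759/2) = I*√79518/2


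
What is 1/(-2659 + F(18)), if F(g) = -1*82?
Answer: -1/2741 ≈ -0.00036483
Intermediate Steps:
F(g) = -82
1/(-2659 + F(18)) = 1/(-2659 - 82) = 1/(-2741) = -1/2741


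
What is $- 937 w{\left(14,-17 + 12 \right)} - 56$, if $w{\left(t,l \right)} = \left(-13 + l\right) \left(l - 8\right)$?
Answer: $-219314$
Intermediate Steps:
$w{\left(t,l \right)} = \left(-13 + l\right) \left(-8 + l\right)$
$- 937 w{\left(14,-17 + 12 \right)} - 56 = - 937 \left(104 + \left(-17 + 12\right)^{2} - 21 \left(-17 + 12\right)\right) - 56 = - 937 \left(104 + \left(-5\right)^{2} - -105\right) - 56 = - 937 \left(104 + 25 + 105\right) - 56 = \left(-937\right) 234 - 56 = -219258 - 56 = -219314$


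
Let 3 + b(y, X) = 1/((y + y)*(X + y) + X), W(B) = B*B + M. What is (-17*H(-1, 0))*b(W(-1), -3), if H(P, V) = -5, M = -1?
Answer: -850/3 ≈ -283.33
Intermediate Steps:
W(B) = -1 + B**2 (W(B) = B*B - 1 = B**2 - 1 = -1 + B**2)
b(y, X) = -3 + 1/(X + 2*y*(X + y)) (b(y, X) = -3 + 1/((y + y)*(X + y) + X) = -3 + 1/((2*y)*(X + y) + X) = -3 + 1/(2*y*(X + y) + X) = -3 + 1/(X + 2*y*(X + y)))
(-17*H(-1, 0))*b(W(-1), -3) = (-17*(-5))*((1 - 6*(-1 + (-1)**2)**2 - 3*(-3) - 6*(-3)*(-1 + (-1)**2))/(-3 + 2*(-1 + (-1)**2)**2 + 2*(-3)*(-1 + (-1)**2))) = 85*((1 - 6*(-1 + 1)**2 + 9 - 6*(-3)*(-1 + 1))/(-3 + 2*(-1 + 1)**2 + 2*(-3)*(-1 + 1))) = 85*((1 - 6*0**2 + 9 - 6*(-3)*0)/(-3 + 2*0**2 + 2*(-3)*0)) = 85*((1 - 6*0 + 9 + 0)/(-3 + 2*0 + 0)) = 85*((1 + 0 + 9 + 0)/(-3 + 0 + 0)) = 85*(10/(-3)) = 85*(-1/3*10) = 85*(-10/3) = -850/3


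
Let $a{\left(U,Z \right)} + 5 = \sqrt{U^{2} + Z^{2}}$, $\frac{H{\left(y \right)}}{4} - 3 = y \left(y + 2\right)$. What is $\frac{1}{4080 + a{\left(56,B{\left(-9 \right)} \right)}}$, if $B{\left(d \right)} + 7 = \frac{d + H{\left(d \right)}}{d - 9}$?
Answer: $\frac{5868}{23906939} - \frac{6 \sqrt{5161}}{119534695} \approx 0.00024185$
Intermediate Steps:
$H{\left(y \right)} = 12 + 4 y \left(2 + y\right)$ ($H{\left(y \right)} = 12 + 4 y \left(y + 2\right) = 12 + 4 y \left(2 + y\right)$)
$B{\left(d \right)} = -7 + \frac{12 + 4 d^{2} + 9 d}{-9 + d}$ ($B{\left(d \right)} = -7 + \frac{d + \left(12 + 4 d^{2} + 8 d\right)}{d - 9} = -7 + \frac{12 + 4 d^{2} + 9 d}{-9 + d}$)
$a{\left(U,Z \right)} = -5 + \sqrt{U^{2} + Z^{2}}$
$\frac{1}{4080 + a{\left(56,B{\left(-9 \right)} \right)}} = \frac{1}{4080 - \left(5 - \sqrt{56^{2} + \left(\frac{75 + 2 \left(-9\right) + 4 \left(-9\right)^{2}}{-9 - 9}\right)^{2}}\right)} = \frac{1}{4080 - \left(5 - \sqrt{3136 + \left(\frac{75 - 18 + 4 \cdot 81}{-18}\right)^{2}}\right)} = \frac{1}{4080 - \left(5 - \sqrt{3136 + \left(- \frac{75 - 18 + 324}{18}\right)^{2}}\right)} = \frac{1}{4080 - \left(5 - \sqrt{3136 + \left(\left(- \frac{1}{18}\right) 381\right)^{2}}\right)} = \frac{1}{4080 - \left(5 - \sqrt{3136 + \left(- \frac{127}{6}\right)^{2}}\right)} = \frac{1}{4080 - \left(5 - \sqrt{3136 + \frac{16129}{36}}\right)} = \frac{1}{4080 - \left(5 - \sqrt{\frac{129025}{36}}\right)} = \frac{1}{4080 - \left(5 - \frac{5 \sqrt{5161}}{6}\right)} = \frac{1}{4075 + \frac{5 \sqrt{5161}}{6}}$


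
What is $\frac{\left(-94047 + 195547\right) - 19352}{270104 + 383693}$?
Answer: $\frac{82148}{653797} \approx 0.12565$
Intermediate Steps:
$\frac{\left(-94047 + 195547\right) - 19352}{270104 + 383693} = \frac{101500 - 19352}{653797} = 82148 \cdot \frac{1}{653797} = \frac{82148}{653797}$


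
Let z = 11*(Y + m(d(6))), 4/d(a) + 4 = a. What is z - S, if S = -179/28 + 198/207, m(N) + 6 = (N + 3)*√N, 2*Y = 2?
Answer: -31919/644 + 55*√2 ≈ 28.218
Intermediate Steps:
Y = 1 (Y = (½)*2 = 1)
d(a) = 4/(-4 + a)
m(N) = -6 + √N*(3 + N) (m(N) = -6 + (N + 3)*√N = -6 + (3 + N)*√N = -6 + √N*(3 + N))
z = -55 + 55*√2 (z = 11*(1 + (-6 + (4/(-4 + 6))^(3/2) + 3*√(4/(-4 + 6)))) = 11*(1 + (-6 + (4/2)^(3/2) + 3*√(4/2))) = 11*(1 + (-6 + (4*(½))^(3/2) + 3*√(4*(½)))) = 11*(1 + (-6 + 2^(3/2) + 3*√2)) = 11*(1 + (-6 + 2*√2 + 3*√2)) = 11*(1 + (-6 + 5*√2)) = 11*(-5 + 5*√2) = -55 + 55*√2 ≈ 22.782)
S = -3501/644 (S = -179*1/28 + 198*(1/207) = -179/28 + 22/23 = -3501/644 ≈ -5.4363)
z - S = (-55 + 55*√2) - 1*(-3501/644) = (-55 + 55*√2) + 3501/644 = -31919/644 + 55*√2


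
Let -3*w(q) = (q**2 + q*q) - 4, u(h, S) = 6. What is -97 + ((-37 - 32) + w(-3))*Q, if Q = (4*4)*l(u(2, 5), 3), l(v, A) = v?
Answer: -7169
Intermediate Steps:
Q = 96 (Q = (4*4)*6 = 16*6 = 96)
w(q) = 4/3 - 2*q**2/3 (w(q) = -((q**2 + q*q) - 4)/3 = -((q**2 + q**2) - 4)/3 = -(2*q**2 - 4)/3 = -(-4 + 2*q**2)/3 = 4/3 - 2*q**2/3)
-97 + ((-37 - 32) + w(-3))*Q = -97 + ((-37 - 32) + (4/3 - 2/3*(-3)**2))*96 = -97 + (-69 + (4/3 - 2/3*9))*96 = -97 + (-69 + (4/3 - 6))*96 = -97 + (-69 - 14/3)*96 = -97 - 221/3*96 = -97 - 7072 = -7169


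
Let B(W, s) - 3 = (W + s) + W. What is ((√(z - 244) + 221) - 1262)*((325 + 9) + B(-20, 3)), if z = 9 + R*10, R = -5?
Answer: -312300 + 300*I*√285 ≈ -3.123e+5 + 5064.6*I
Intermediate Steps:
B(W, s) = 3 + s + 2*W (B(W, s) = 3 + ((W + s) + W) = 3 + (s + 2*W) = 3 + s + 2*W)
z = -41 (z = 9 - 5*10 = 9 - 50 = -41)
((√(z - 244) + 221) - 1262)*((325 + 9) + B(-20, 3)) = ((√(-41 - 244) + 221) - 1262)*((325 + 9) + (3 + 3 + 2*(-20))) = ((√(-285) + 221) - 1262)*(334 + (3 + 3 - 40)) = ((I*√285 + 221) - 1262)*(334 - 34) = ((221 + I*√285) - 1262)*300 = (-1041 + I*√285)*300 = -312300 + 300*I*√285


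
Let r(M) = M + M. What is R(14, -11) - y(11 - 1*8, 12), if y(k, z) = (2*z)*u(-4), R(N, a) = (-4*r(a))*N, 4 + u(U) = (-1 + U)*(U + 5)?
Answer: 1448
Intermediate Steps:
u(U) = -4 + (-1 + U)*(5 + U) (u(U) = -4 + (-1 + U)*(U + 5) = -4 + (-1 + U)*(5 + U))
r(M) = 2*M
R(N, a) = -8*N*a (R(N, a) = (-8*a)*N = -8*N*a)
y(k, z) = -18*z (y(k, z) = (2*z)*(-9 + (-4)² + 4*(-4)) = (2*z)*(-9 + 16 - 16) = (2*z)*(-9) = -18*z)
R(14, -11) - y(11 - 1*8, 12) = -8*14*(-11) - (-18)*12 = 1232 - 1*(-216) = 1232 + 216 = 1448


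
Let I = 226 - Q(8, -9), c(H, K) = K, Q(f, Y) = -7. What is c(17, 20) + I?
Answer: 253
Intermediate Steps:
I = 233 (I = 226 - 1*(-7) = 226 + 7 = 233)
c(17, 20) + I = 20 + 233 = 253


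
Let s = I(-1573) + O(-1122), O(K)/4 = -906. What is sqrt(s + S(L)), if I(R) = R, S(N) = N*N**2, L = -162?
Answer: 5*I*sqrt(170269) ≈ 2063.2*I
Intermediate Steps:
O(K) = -3624 (O(K) = 4*(-906) = -3624)
S(N) = N**3
s = -5197 (s = -1573 - 3624 = -5197)
sqrt(s + S(L)) = sqrt(-5197 + (-162)**3) = sqrt(-5197 - 4251528) = sqrt(-4256725) = 5*I*sqrt(170269)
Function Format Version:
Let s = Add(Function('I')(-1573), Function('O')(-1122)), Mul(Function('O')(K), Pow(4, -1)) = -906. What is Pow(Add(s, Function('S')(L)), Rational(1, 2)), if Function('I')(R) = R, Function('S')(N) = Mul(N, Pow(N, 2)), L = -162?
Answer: Mul(5, I, Pow(170269, Rational(1, 2))) ≈ Mul(2063.2, I)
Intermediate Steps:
Function('O')(K) = -3624 (Function('O')(K) = Mul(4, -906) = -3624)
Function('S')(N) = Pow(N, 3)
s = -5197 (s = Add(-1573, -3624) = -5197)
Pow(Add(s, Function('S')(L)), Rational(1, 2)) = Pow(Add(-5197, Pow(-162, 3)), Rational(1, 2)) = Pow(Add(-5197, -4251528), Rational(1, 2)) = Pow(-4256725, Rational(1, 2)) = Mul(5, I, Pow(170269, Rational(1, 2)))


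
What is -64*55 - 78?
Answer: -3598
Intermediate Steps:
-64*55 - 78 = -3520 - 78 = -3598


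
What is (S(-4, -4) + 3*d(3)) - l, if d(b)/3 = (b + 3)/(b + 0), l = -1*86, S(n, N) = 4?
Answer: 108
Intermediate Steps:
l = -86
d(b) = 3*(3 + b)/b (d(b) = 3*((b + 3)/(b + 0)) = 3*((3 + b)/b) = 3*(3 + b)/b)
(S(-4, -4) + 3*d(3)) - l = (4 + 3*(3 + 9/3)) - 1*(-86) = (4 + 3*(3 + 9*(⅓))) + 86 = (4 + 3*(3 + 3)) + 86 = (4 + 3*6) + 86 = (4 + 18) + 86 = 22 + 86 = 108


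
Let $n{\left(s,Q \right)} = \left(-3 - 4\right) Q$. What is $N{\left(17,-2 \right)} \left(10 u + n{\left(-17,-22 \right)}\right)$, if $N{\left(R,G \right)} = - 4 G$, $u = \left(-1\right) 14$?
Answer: $112$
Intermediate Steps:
$u = -14$
$n{\left(s,Q \right)} = - 7 Q$
$N{\left(17,-2 \right)} \left(10 u + n{\left(-17,-22 \right)}\right) = \left(-4\right) \left(-2\right) \left(10 \left(-14\right) - -154\right) = 8 \left(-140 + 154\right) = 8 \cdot 14 = 112$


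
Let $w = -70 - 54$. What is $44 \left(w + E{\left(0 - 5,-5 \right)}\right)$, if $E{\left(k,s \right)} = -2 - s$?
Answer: $-5324$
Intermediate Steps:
$w = -124$ ($w = -70 - 54 = -124$)
$44 \left(w + E{\left(0 - 5,-5 \right)}\right) = 44 \left(-124 - -3\right) = 44 \left(-124 + \left(-2 + 5\right)\right) = 44 \left(-124 + 3\right) = 44 \left(-121\right) = -5324$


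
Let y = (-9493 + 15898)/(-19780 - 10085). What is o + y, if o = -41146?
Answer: -81922113/1991 ≈ -41146.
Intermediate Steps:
y = -427/1991 (y = 6405/(-29865) = 6405*(-1/29865) = -427/1991 ≈ -0.21447)
o + y = -41146 - 427/1991 = -81922113/1991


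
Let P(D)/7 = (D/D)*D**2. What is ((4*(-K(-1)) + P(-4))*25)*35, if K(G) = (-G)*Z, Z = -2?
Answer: 105000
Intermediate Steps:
P(D) = 7*D**2 (P(D) = 7*((D/D)*D**2) = 7*(1*D**2) = 7*D**2)
K(G) = 2*G (K(G) = -G*(-2) = 2*G)
((4*(-K(-1)) + P(-4))*25)*35 = ((4*(-2*(-1)) + 7*(-4)**2)*25)*35 = ((4*(-1*(-2)) + 7*16)*25)*35 = ((4*2 + 112)*25)*35 = ((8 + 112)*25)*35 = (120*25)*35 = 3000*35 = 105000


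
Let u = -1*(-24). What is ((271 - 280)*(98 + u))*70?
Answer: -76860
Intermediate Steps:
u = 24
((271 - 280)*(98 + u))*70 = ((271 - 280)*(98 + 24))*70 = -9*122*70 = -1098*70 = -76860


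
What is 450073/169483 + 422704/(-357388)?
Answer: 22302386823/15142797601 ≈ 1.4728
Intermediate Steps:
450073/169483 + 422704/(-357388) = 450073*(1/169483) + 422704*(-1/357388) = 450073/169483 - 105676/89347 = 22302386823/15142797601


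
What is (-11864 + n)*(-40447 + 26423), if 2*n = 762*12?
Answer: 102263008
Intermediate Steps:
n = 4572 (n = (762*12)/2 = (½)*9144 = 4572)
(-11864 + n)*(-40447 + 26423) = (-11864 + 4572)*(-40447 + 26423) = -7292*(-14024) = 102263008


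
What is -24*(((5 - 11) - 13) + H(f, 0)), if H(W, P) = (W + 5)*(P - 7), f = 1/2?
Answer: 1380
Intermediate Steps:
f = 1/2 ≈ 0.50000
H(W, P) = (-7 + P)*(5 + W) (H(W, P) = (5 + W)*(-7 + P) = (-7 + P)*(5 + W))
-24*(((5 - 11) - 13) + H(f, 0)) = -24*(((5 - 11) - 13) + (-35 - 7*1/2 + 5*0 + 0*(1/2))) = -24*((-6 - 13) + (-35 - 7/2 + 0 + 0)) = -24*(-19 - 77/2) = -24*(-115/2) = 1380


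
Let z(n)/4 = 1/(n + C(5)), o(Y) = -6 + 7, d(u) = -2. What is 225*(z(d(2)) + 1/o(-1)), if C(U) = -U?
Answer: 675/7 ≈ 96.429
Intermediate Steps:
o(Y) = 1
z(n) = 4/(-5 + n) (z(n) = 4/(n - 1*5) = 4/(n - 5) = 4/(-5 + n))
225*(z(d(2)) + 1/o(-1)) = 225*(4/(-5 - 2) + 1/1) = 225*(4/(-7) + 1) = 225*(4*(-⅐) + 1) = 225*(-4/7 + 1) = 225*(3/7) = 675/7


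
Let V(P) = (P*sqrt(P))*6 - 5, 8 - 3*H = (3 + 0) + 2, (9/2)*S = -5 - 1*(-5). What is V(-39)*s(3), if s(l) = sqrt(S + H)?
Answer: -5 - 234*I*sqrt(39) ≈ -5.0 - 1461.3*I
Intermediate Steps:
S = 0 (S = 2*(-5 - 1*(-5))/9 = 2*(-5 + 5)/9 = (2/9)*0 = 0)
H = 1 (H = 8/3 - ((3 + 0) + 2)/3 = 8/3 - (3 + 2)/3 = 8/3 - 1/3*5 = 8/3 - 5/3 = 1)
V(P) = -5 + 6*P**(3/2) (V(P) = P**(3/2)*6 - 5 = 6*P**(3/2) - 5 = -5 + 6*P**(3/2))
s(l) = 1 (s(l) = sqrt(0 + 1) = sqrt(1) = 1)
V(-39)*s(3) = (-5 + 6*(-39)**(3/2))*1 = (-5 + 6*(-39*I*sqrt(39)))*1 = (-5 - 234*I*sqrt(39))*1 = -5 - 234*I*sqrt(39)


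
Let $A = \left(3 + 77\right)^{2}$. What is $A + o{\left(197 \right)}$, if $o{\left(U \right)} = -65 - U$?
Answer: $6138$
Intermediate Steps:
$A = 6400$ ($A = 80^{2} = 6400$)
$A + o{\left(197 \right)} = 6400 - 262 = 6138$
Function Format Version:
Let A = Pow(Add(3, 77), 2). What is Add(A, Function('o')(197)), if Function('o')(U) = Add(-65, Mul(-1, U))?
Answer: 6138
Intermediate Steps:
A = 6400 (A = Pow(80, 2) = 6400)
Add(A, Function('o')(197)) = Add(6400, Add(-65, Mul(-1, 197))) = Add(6400, Add(-65, -197)) = Add(6400, -262) = 6138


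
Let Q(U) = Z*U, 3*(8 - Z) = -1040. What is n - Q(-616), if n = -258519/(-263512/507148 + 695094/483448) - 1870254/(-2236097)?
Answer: -11907337039341498183722/188772300339450747 ≈ -63078.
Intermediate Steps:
Z = 1064/3 (Z = 8 - ⅓*(-1040) = 8 + 1040/3 = 1064/3 ≈ 354.67)
Q(U) = 1064*U/3
n = -17716434143967628994766/62924100113150249 (n = -258519/(-263512*1/507148 + 695094*(1/483448)) - 1870254*(-1/2236097) = -258519/(-65878/126787 + 347547/241724) + 1870254/2236097 = -258519/28140147817/30647460788 + 1870254/2236097 = -258519*30647460788/28140147817 + 1870254/2236097 = -7922950915452972/28140147817 + 1870254/2236097 = -17716434143967628994766/62924100113150249 ≈ -2.8155e+5)
n - Q(-616) = -17716434143967628994766/62924100113150249 - 1064*(-616)/3 = -17716434143967628994766/62924100113150249 - 1*(-655424/3) = -17716434143967628994766/62924100113150249 + 655424/3 = -11907337039341498183722/188772300339450747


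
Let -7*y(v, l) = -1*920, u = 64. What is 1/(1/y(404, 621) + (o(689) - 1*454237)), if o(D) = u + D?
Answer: -920/417205273 ≈ -2.2051e-6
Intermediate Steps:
y(v, l) = 920/7 (y(v, l) = -(-1)*920/7 = -⅐*(-920) = 920/7)
o(D) = 64 + D
1/(1/y(404, 621) + (o(689) - 1*454237)) = 1/(1/(920/7) + ((64 + 689) - 1*454237)) = 1/(7/920 + (753 - 454237)) = 1/(7/920 - 453484) = 1/(-417205273/920) = -920/417205273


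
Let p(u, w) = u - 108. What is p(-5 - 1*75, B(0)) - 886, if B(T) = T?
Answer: -1074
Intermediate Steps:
p(u, w) = -108 + u
p(-5 - 1*75, B(0)) - 886 = (-108 + (-5 - 1*75)) - 886 = (-108 + (-5 - 75)) - 886 = (-108 - 80) - 886 = -188 - 886 = -1074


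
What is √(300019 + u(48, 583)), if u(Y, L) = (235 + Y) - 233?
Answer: 3*√33341 ≈ 547.79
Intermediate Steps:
u(Y, L) = 2 + Y
√(300019 + u(48, 583)) = √(300019 + (2 + 48)) = √(300019 + 50) = √300069 = 3*√33341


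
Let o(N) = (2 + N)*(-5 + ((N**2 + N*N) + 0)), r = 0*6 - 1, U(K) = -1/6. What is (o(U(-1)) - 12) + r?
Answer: -2383/108 ≈ -22.065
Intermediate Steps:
U(K) = -1/6 (U(K) = -1*1/6 = -1/6)
r = -1 (r = 0 - 1 = -1)
o(N) = (-5 + 2*N**2)*(2 + N) (o(N) = (2 + N)*(-5 + ((N**2 + N**2) + 0)) = (2 + N)*(-5 + (2*N**2 + 0)) = (2 + N)*(-5 + 2*N**2) = (-5 + 2*N**2)*(2 + N))
(o(U(-1)) - 12) + r = ((-10 - 5*(-1/6) + 2*(-1/6)**3 + 4*(-1/6)**2) - 12) - 1 = ((-10 + 5/6 + 2*(-1/216) + 4*(1/36)) - 12) - 1 = ((-10 + 5/6 - 1/108 + 1/9) - 12) - 1 = (-979/108 - 12) - 1 = -2275/108 - 1 = -2383/108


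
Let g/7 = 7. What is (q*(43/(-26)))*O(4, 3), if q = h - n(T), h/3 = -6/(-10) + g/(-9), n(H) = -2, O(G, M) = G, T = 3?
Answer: 16168/195 ≈ 82.913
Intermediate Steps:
g = 49 (g = 7*7 = 49)
h = -218/15 (h = 3*(-6/(-10) + 49/(-9)) = 3*(-6*(-⅒) + 49*(-⅑)) = 3*(⅗ - 49/9) = 3*(-218/45) = -218/15 ≈ -14.533)
q = -188/15 (q = -218/15 - 1*(-2) = -218/15 + 2 = -188/15 ≈ -12.533)
(q*(43/(-26)))*O(4, 3) = -8084/(15*(-26))*4 = -8084*(-1)/(15*26)*4 = -188/15*(-43/26)*4 = (4042/195)*4 = 16168/195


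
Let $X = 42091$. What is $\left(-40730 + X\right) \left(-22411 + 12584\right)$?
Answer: $-13374547$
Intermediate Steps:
$\left(-40730 + X\right) \left(-22411 + 12584\right) = \left(-40730 + 42091\right) \left(-22411 + 12584\right) = 1361 \left(-9827\right) = -13374547$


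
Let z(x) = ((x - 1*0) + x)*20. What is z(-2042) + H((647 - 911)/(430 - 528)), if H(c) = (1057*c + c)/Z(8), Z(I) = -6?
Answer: -4025596/49 ≈ -82155.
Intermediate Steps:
z(x) = 40*x (z(x) = ((x + 0) + x)*20 = (x + x)*20 = (2*x)*20 = 40*x)
H(c) = -529*c/3 (H(c) = (1057*c + c)/(-6) = (1058*c)*(-⅙) = -529*c/3)
z(-2042) + H((647 - 911)/(430 - 528)) = 40*(-2042) - 529*(647 - 911)/(3*(430 - 528)) = -81680 - (-46552)/(-98) = -81680 - (-46552)*(-1)/98 = -81680 - 529/3*132/49 = -81680 - 23276/49 = -4025596/49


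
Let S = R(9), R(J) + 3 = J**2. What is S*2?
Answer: 156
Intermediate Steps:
R(J) = -3 + J**2
S = 78 (S = -3 + 9**2 = -3 + 81 = 78)
S*2 = 78*2 = 156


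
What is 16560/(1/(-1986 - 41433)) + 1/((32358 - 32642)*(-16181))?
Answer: -3304181134330559/4595404 ≈ -7.1902e+8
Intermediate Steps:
16560/(1/(-1986 - 41433)) + 1/((32358 - 32642)*(-16181)) = 16560/(1/(-43419)) - 1/16181/(-284) = 16560/(-1/43419) - 1/284*(-1/16181) = 16560*(-43419) + 1/4595404 = -719018640 + 1/4595404 = -3304181134330559/4595404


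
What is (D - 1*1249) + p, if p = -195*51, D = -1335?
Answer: -12529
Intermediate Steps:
p = -9945
(D - 1*1249) + p = (-1335 - 1*1249) - 9945 = (-1335 - 1249) - 9945 = -2584 - 9945 = -12529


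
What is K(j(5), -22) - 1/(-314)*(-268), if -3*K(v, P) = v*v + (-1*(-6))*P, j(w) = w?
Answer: 16397/471 ≈ 34.813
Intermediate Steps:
K(v, P) = -2*P - v²/3 (K(v, P) = -(v*v + (-1*(-6))*P)/3 = -(v² + 6*P)/3 = -2*P - v²/3)
K(j(5), -22) - 1/(-314)*(-268) = (-2*(-22) - ⅓*5²) - 1/(-314)*(-268) = (44 - ⅓*25) - 1*(-1/314)*(-268) = (44 - 25/3) + (1/314)*(-268) = 107/3 - 134/157 = 16397/471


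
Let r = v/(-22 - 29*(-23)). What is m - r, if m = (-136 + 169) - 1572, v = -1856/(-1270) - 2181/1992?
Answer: -418543208747/271957800 ≈ -1539.0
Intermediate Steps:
v = 154547/421640 (v = -1856*(-1/1270) - 2181*1/1992 = 928/635 - 727/664 = 154547/421640 ≈ 0.36654)
m = -1539 (m = 33 - 1572 = -1539)
r = 154547/271957800 (r = 154547/(421640*(-22 - 29*(-23))) = 154547/(421640*(-22 + 667)) = (154547/421640)/645 = (154547/421640)*(1/645) = 154547/271957800 ≈ 0.00056828)
m - r = -1539 - 1*154547/271957800 = -1539 - 154547/271957800 = -418543208747/271957800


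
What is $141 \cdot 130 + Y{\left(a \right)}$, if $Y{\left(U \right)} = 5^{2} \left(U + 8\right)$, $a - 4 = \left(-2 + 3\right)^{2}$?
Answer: $18655$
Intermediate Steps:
$a = 5$ ($a = 4 + \left(-2 + 3\right)^{2} = 4 + 1^{2} = 4 + 1 = 5$)
$Y{\left(U \right)} = 200 + 25 U$ ($Y{\left(U \right)} = 25 \left(8 + U\right) = 200 + 25 U$)
$141 \cdot 130 + Y{\left(a \right)} = 141 \cdot 130 + \left(200 + 25 \cdot 5\right) = 18330 + \left(200 + 125\right) = 18330 + 325 = 18655$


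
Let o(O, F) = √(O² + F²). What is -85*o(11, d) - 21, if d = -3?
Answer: -21 - 85*√130 ≈ -990.15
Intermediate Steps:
o(O, F) = √(F² + O²)
-85*o(11, d) - 21 = -85*√((-3)² + 11²) - 21 = -85*√(9 + 121) - 21 = -85*√130 - 21 = -21 - 85*√130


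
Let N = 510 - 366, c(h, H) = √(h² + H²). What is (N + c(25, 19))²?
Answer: (144 + √986)² ≈ 30765.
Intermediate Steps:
c(h, H) = √(H² + h²)
N = 144
(N + c(25, 19))² = (144 + √(19² + 25²))² = (144 + √(361 + 625))² = (144 + √986)²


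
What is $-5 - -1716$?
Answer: $1711$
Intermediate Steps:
$-5 - -1716 = -5 + 1716 = 1711$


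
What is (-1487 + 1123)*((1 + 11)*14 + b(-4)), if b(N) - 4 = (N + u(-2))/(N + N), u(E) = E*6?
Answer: -63336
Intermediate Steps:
u(E) = 6*E
b(N) = 4 + (-12 + N)/(2*N) (b(N) = 4 + (N + 6*(-2))/(N + N) = 4 + (N - 12)/((2*N)) = 4 + (-12 + N)*(1/(2*N)) = 4 + (-12 + N)/(2*N))
(-1487 + 1123)*((1 + 11)*14 + b(-4)) = (-1487 + 1123)*((1 + 11)*14 + (9/2 - 6/(-4))) = -364*(12*14 + (9/2 - 6*(-¼))) = -364*(168 + (9/2 + 3/2)) = -364*(168 + 6) = -364*174 = -63336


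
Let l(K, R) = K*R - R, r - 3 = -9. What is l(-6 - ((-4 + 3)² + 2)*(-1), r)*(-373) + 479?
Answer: -8473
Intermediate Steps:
r = -6 (r = 3 - 9 = -6)
l(K, R) = -R + K*R
l(-6 - ((-4 + 3)² + 2)*(-1), r)*(-373) + 479 = -6*(-1 + (-6 - ((-4 + 3)² + 2)*(-1)))*(-373) + 479 = -6*(-1 + (-6 - ((-1)² + 2)*(-1)))*(-373) + 479 = -6*(-1 + (-6 - (1 + 2)*(-1)))*(-373) + 479 = -6*(-1 + (-6 - 3*(-1)))*(-373) + 479 = -6*(-1 + (-6 - 1*(-3)))*(-373) + 479 = -6*(-1 + (-6 + 3))*(-373) + 479 = -6*(-1 - 3)*(-373) + 479 = -6*(-4)*(-373) + 479 = 24*(-373) + 479 = -8952 + 479 = -8473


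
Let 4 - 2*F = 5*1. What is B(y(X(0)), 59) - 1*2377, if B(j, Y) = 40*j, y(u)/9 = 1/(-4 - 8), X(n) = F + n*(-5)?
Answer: -2407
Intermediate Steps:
F = -1/2 (F = 2 - 5/2 = -1/2 ≈ -0.50000)
X(n) = -1/2 - 5*n (X(n) = -1/2 + n*(-5) = -1/2 - 5*n)
y(u) = -3/4 (y(u) = 9/(-4 - 8) = 9/(-12) = 9*(-1/12) = -3/4)
B(y(X(0)), 59) - 1*2377 = 40*(-3/4) - 1*2377 = -30 - 2377 = -2407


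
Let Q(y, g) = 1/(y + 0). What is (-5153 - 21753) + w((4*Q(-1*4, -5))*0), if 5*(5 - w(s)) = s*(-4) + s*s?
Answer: -26901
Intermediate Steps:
Q(y, g) = 1/y
w(s) = 5 - s**2/5 + 4*s/5 (w(s) = 5 - (s*(-4) + s*s)/5 = 5 - (-4*s + s**2)/5 = 5 - (s**2 - 4*s)/5 = 5 + (-s**2/5 + 4*s/5) = 5 - s**2/5 + 4*s/5)
(-5153 - 21753) + w((4*Q(-1*4, -5))*0) = (-5153 - 21753) + (5 - ((4/((-1*4)))*0)**2/5 + 4*((4/((-1*4)))*0)/5) = -26906 + (5 - ((4/(-4))*0)**2/5 + 4*((4/(-4))*0)/5) = -26906 + (5 - ((4*(-1/4))*0)**2/5 + 4*((4*(-1/4))*0)/5) = -26906 + (5 - (-1*0)**2/5 + 4*(-1*0)/5) = -26906 + (5 - 1/5*0**2 + (4/5)*0) = -26906 + (5 - 1/5*0 + 0) = -26906 + (5 + 0 + 0) = -26906 + 5 = -26901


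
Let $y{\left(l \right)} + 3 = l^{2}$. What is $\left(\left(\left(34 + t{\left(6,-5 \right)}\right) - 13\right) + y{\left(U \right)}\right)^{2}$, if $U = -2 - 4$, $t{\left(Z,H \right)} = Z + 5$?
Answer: $4225$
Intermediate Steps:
$t{\left(Z,H \right)} = 5 + Z$
$U = -6$ ($U = -2 - 4 = -6$)
$y{\left(l \right)} = -3 + l^{2}$
$\left(\left(\left(34 + t{\left(6,-5 \right)}\right) - 13\right) + y{\left(U \right)}\right)^{2} = \left(\left(\left(34 + \left(5 + 6\right)\right) - 13\right) - \left(3 - \left(-6\right)^{2}\right)\right)^{2} = \left(\left(\left(34 + 11\right) - 13\right) + \left(-3 + 36\right)\right)^{2} = \left(\left(45 - 13\right) + 33\right)^{2} = \left(32 + 33\right)^{2} = 65^{2} = 4225$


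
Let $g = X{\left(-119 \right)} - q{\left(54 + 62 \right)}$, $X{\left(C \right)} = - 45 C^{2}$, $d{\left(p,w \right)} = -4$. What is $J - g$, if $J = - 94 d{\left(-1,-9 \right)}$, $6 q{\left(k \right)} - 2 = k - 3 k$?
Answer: $\frac{1912748}{3} \approx 6.3758 \cdot 10^{5}$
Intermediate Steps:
$q{\left(k \right)} = \frac{1}{3} - \frac{k}{3}$ ($q{\left(k \right)} = \frac{1}{3} + \frac{k - 3 k}{6} = \frac{1}{3} + \frac{\left(-2\right) k}{6} = \frac{1}{3} - \frac{k}{3}$)
$J = 376$ ($J = \left(-94\right) \left(-4\right) = 376$)
$g = - \frac{1911620}{3}$ ($g = - 45 \left(-119\right)^{2} - \left(\frac{1}{3} - \frac{54 + 62}{3}\right) = \left(-45\right) 14161 - \left(\frac{1}{3} - \frac{116}{3}\right) = -637245 - \left(\frac{1}{3} - \frac{116}{3}\right) = -637245 - - \frac{115}{3} = -637245 + \frac{115}{3} = - \frac{1911620}{3} \approx -6.3721 \cdot 10^{5}$)
$J - g = 376 - - \frac{1911620}{3} = 376 + \frac{1911620}{3} = \frac{1912748}{3}$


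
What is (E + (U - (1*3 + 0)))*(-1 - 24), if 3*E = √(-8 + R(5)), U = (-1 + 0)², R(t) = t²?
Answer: 50 - 25*√17/3 ≈ 15.641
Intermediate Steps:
U = 1 (U = (-1)² = 1)
E = √17/3 (E = √(-8 + 5²)/3 = √(-8 + 25)/3 = √17/3 ≈ 1.3744)
(E + (U - (1*3 + 0)))*(-1 - 24) = (√17/3 + (1 - (1*3 + 0)))*(-1 - 24) = (√17/3 + (1 - (3 + 0)))*(-25) = (√17/3 + (1 - 1*3))*(-25) = (√17/3 + (1 - 3))*(-25) = (√17/3 - 2)*(-25) = (-2 + √17/3)*(-25) = 50 - 25*√17/3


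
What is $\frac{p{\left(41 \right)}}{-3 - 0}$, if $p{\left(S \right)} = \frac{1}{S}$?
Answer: $- \frac{1}{123} \approx -0.0081301$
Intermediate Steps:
$\frac{p{\left(41 \right)}}{-3 - 0} = \frac{1}{\left(-3 - 0\right) 41} = \frac{1}{-3 + 0} \cdot \frac{1}{41} = \frac{1}{-3} \cdot \frac{1}{41} = \left(- \frac{1}{3}\right) \frac{1}{41} = - \frac{1}{123}$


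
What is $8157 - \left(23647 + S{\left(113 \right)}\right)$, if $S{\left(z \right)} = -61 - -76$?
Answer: $-15505$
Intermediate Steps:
$S{\left(z \right)} = 15$ ($S{\left(z \right)} = -61 + 76 = 15$)
$8157 - \left(23647 + S{\left(113 \right)}\right) = 8157 - 23662 = -15505$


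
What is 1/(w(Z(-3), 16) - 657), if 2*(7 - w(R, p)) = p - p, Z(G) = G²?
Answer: -1/650 ≈ -0.0015385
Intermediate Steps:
w(R, p) = 7 (w(R, p) = 7 - (p - p)/2 = 7 - ½*0 = 7 + 0 = 7)
1/(w(Z(-3), 16) - 657) = 1/(7 - 657) = 1/(-650) = -1/650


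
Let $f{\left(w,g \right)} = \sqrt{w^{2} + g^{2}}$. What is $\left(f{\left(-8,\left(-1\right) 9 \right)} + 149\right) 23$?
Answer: $3427 + 23 \sqrt{145} \approx 3704.0$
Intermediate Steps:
$f{\left(w,g \right)} = \sqrt{g^{2} + w^{2}}$
$\left(f{\left(-8,\left(-1\right) 9 \right)} + 149\right) 23 = \left(\sqrt{\left(\left(-1\right) 9\right)^{2} + \left(-8\right)^{2}} + 149\right) 23 = \left(\sqrt{\left(-9\right)^{2} + 64} + 149\right) 23 = \left(\sqrt{81 + 64} + 149\right) 23 = \left(\sqrt{145} + 149\right) 23 = \left(149 + \sqrt{145}\right) 23 = 3427 + 23 \sqrt{145}$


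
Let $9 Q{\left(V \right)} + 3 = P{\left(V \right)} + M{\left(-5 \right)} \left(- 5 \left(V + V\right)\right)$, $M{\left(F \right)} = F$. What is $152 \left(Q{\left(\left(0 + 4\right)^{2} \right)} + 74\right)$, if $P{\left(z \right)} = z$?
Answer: $\frac{74936}{3} \approx 24979.0$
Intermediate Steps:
$Q{\left(V \right)} = - \frac{1}{3} + \frac{17 V}{3}$ ($Q{\left(V \right)} = - \frac{1}{3} + \frac{V - 5 \left(- 5 \left(V + V\right)\right)}{9} = - \frac{1}{3} + \frac{V - 5 \left(- 5 \cdot 2 V\right)}{9} = - \frac{1}{3} + \frac{V - 5 \left(- 10 V\right)}{9} = - \frac{1}{3} + \frac{V + 50 V}{9} = - \frac{1}{3} + \frac{51 V}{9} = - \frac{1}{3} + \frac{17 V}{3}$)
$152 \left(Q{\left(\left(0 + 4\right)^{2} \right)} + 74\right) = 152 \left(\left(- \frac{1}{3} + \frac{17 \left(0 + 4\right)^{2}}{3}\right) + 74\right) = 152 \left(\left(- \frac{1}{3} + \frac{17 \cdot 4^{2}}{3}\right) + 74\right) = 152 \left(\left(- \frac{1}{3} + \frac{17}{3} \cdot 16\right) + 74\right) = 152 \left(\left(- \frac{1}{3} + \frac{272}{3}\right) + 74\right) = 152 \left(\frac{271}{3} + 74\right) = 152 \cdot \frac{493}{3} = \frac{74936}{3}$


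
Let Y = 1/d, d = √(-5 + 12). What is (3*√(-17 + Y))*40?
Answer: 120*√(-833 + 7*√7)/7 ≈ 489.24*I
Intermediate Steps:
d = √7 ≈ 2.6458
Y = √7/7 (Y = 1/(√7) = √7/7 ≈ 0.37796)
(3*√(-17 + Y))*40 = (3*√(-17 + √7/7))*40 = 120*√(-17 + √7/7)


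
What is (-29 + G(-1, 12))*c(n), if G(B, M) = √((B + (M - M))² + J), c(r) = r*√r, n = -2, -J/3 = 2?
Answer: 2*√10 + 58*I*√2 ≈ 6.3246 + 82.024*I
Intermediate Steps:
J = -6 (J = -3*2 = -6)
c(r) = r^(3/2)
G(B, M) = √(-6 + B²) (G(B, M) = √((B + (M - M))² - 6) = √((B + 0)² - 6) = √(B² - 6) = √(-6 + B²))
(-29 + G(-1, 12))*c(n) = (-29 + √(-6 + (-1)²))*(-2)^(3/2) = (-29 + √(-6 + 1))*(-2*I*√2) = (-29 + √(-5))*(-2*I*√2) = (-29 + I*√5)*(-2*I*√2) = -2*I*√2*(-29 + I*√5)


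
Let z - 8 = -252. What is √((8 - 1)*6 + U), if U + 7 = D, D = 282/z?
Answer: √503738/122 ≈ 5.8176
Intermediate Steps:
z = -244 (z = 8 - 252 = -244)
D = -141/122 (D = 282/(-244) = 282*(-1/244) = -141/122 ≈ -1.1557)
U = -995/122 (U = -7 - 141/122 = -995/122 ≈ -8.1557)
√((8 - 1)*6 + U) = √((8 - 1)*6 - 995/122) = √(7*6 - 995/122) = √(42 - 995/122) = √(4129/122) = √503738/122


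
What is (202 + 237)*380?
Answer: 166820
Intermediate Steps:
(202 + 237)*380 = 439*380 = 166820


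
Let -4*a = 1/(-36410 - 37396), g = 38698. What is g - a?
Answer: 11424578351/295224 ≈ 38698.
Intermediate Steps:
a = 1/295224 (a = -1/(4*(-36410 - 37396)) = -¼/(-73806) = -¼*(-1/73806) = 1/295224 ≈ 3.3873e-6)
g - a = 38698 - 1*1/295224 = 38698 - 1/295224 = 11424578351/295224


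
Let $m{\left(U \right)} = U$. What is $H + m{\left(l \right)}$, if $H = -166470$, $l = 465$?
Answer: $-166005$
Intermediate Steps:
$H + m{\left(l \right)} = -166470 + 465 = -166005$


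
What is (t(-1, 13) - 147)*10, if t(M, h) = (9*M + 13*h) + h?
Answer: 260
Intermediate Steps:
t(M, h) = 9*M + 14*h
(t(-1, 13) - 147)*10 = ((9*(-1) + 14*13) - 147)*10 = ((-9 + 182) - 147)*10 = (173 - 147)*10 = 26*10 = 260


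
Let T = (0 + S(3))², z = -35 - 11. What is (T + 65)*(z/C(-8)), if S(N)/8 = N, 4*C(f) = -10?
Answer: 58972/5 ≈ 11794.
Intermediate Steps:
z = -46
C(f) = -5/2 (C(f) = (¼)*(-10) = -5/2)
S(N) = 8*N
T = 576 (T = (0 + 8*3)² = (0 + 24)² = 24² = 576)
(T + 65)*(z/C(-8)) = (576 + 65)*(-46/(-5/2)) = 641*(-46*(-⅖)) = 641*(92/5) = 58972/5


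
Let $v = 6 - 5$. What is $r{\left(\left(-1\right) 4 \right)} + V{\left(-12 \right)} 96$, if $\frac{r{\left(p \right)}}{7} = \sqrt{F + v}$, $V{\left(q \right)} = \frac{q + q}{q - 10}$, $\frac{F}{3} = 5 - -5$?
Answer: $\frac{1152}{11} + 7 \sqrt{31} \approx 143.7$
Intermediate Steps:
$F = 30$ ($F = 3 \left(5 - -5\right) = 3 \left(5 + 5\right) = 3 \cdot 10 = 30$)
$v = 1$ ($v = 6 - 5 = 1$)
$V{\left(q \right)} = \frac{2 q}{-10 + q}$
$r{\left(p \right)} = 7 \sqrt{31}$ ($r{\left(p \right)} = 7 \sqrt{30 + 1} = 7 \sqrt{31}$)
$r{\left(\left(-1\right) 4 \right)} + V{\left(-12 \right)} 96 = 7 \sqrt{31} + 2 \left(-12\right) \frac{1}{-10 - 12} \cdot 96 = 7 \sqrt{31} + 2 \left(-12\right) \frac{1}{-22} \cdot 96 = 7 \sqrt{31} + 2 \left(-12\right) \left(- \frac{1}{22}\right) 96 = 7 \sqrt{31} + \frac{12}{11} \cdot 96 = 7 \sqrt{31} + \frac{1152}{11} = \frac{1152}{11} + 7 \sqrt{31}$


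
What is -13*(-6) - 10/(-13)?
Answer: 1024/13 ≈ 78.769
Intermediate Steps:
-13*(-6) - 10/(-13) = 78 - 10*(-1/13) = 78 + 10/13 = 1024/13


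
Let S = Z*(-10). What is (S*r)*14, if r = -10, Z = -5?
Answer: -7000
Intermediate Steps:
S = 50 (S = -5*(-10) = 50)
(S*r)*14 = (50*(-10))*14 = -500*14 = -7000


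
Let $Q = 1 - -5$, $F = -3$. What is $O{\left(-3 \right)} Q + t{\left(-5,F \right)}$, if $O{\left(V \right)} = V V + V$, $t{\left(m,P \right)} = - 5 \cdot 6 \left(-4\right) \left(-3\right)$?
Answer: $-324$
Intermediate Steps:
$t{\left(m,P \right)} = -360$ ($t{\left(m,P \right)} = \left(-5\right) \left(-24\right) \left(-3\right) = 120 \left(-3\right) = -360$)
$Q = 6$ ($Q = 1 + 5 = 6$)
$O{\left(V \right)} = V + V^{2}$ ($O{\left(V \right)} = V^{2} + V = V + V^{2}$)
$O{\left(-3 \right)} Q + t{\left(-5,F \right)} = - 3 \left(1 - 3\right) 6 - 360 = \left(-3\right) \left(-2\right) 6 - 360 = 6 \cdot 6 - 360 = 36 - 360 = -324$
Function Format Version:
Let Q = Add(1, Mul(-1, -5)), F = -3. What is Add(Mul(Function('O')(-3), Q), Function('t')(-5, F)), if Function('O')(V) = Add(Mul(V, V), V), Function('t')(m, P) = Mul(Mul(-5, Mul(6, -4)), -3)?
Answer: -324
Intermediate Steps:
Function('t')(m, P) = -360 (Function('t')(m, P) = Mul(Mul(-5, -24), -3) = Mul(120, -3) = -360)
Q = 6 (Q = Add(1, 5) = 6)
Function('O')(V) = Add(V, Pow(V, 2)) (Function('O')(V) = Add(Pow(V, 2), V) = Add(V, Pow(V, 2)))
Add(Mul(Function('O')(-3), Q), Function('t')(-5, F)) = Add(Mul(Mul(-3, Add(1, -3)), 6), -360) = Add(Mul(Mul(-3, -2), 6), -360) = Add(Mul(6, 6), -360) = Add(36, -360) = -324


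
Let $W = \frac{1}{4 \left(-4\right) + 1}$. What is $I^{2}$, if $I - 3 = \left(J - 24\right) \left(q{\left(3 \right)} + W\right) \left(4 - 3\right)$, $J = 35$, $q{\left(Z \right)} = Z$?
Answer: $\frac{279841}{225} \approx 1243.7$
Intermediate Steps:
$W = - \frac{1}{15}$ ($W = \frac{1}{-16 + 1} = \frac{1}{-15} = - \frac{1}{15} \approx -0.066667$)
$I = \frac{529}{15}$ ($I = 3 + \left(35 - 24\right) \left(3 - \frac{1}{15}\right) \left(4 - 3\right) = 3 + 11 \frac{44 \left(4 - 3\right)}{15} = 3 + 11 \cdot \frac{44}{15} \cdot 1 = 3 + 11 \cdot \frac{44}{15} = 3 + \frac{484}{15} = \frac{529}{15} \approx 35.267$)
$I^{2} = \left(\frac{529}{15}\right)^{2} = \frac{279841}{225}$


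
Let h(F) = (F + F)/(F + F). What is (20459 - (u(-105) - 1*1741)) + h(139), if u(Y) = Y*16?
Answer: 23881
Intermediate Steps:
u(Y) = 16*Y
h(F) = 1 (h(F) = (2*F)/((2*F)) = (2*F)*(1/(2*F)) = 1)
(20459 - (u(-105) - 1*1741)) + h(139) = (20459 - (16*(-105) - 1*1741)) + 1 = (20459 - (-1680 - 1741)) + 1 = (20459 - 1*(-3421)) + 1 = (20459 + 3421) + 1 = 23880 + 1 = 23881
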